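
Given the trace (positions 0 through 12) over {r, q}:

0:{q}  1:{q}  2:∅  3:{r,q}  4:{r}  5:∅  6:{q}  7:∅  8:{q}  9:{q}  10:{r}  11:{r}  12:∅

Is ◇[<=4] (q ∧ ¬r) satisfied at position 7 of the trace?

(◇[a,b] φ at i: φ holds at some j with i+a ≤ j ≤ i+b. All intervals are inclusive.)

Check (q ∧ ¬r) at each j in [7,11]:
  j=7: false
  j=8: true
  j=9: true
  j=10: false
  j=11: false
Found at j=8 → formula holds.

Holds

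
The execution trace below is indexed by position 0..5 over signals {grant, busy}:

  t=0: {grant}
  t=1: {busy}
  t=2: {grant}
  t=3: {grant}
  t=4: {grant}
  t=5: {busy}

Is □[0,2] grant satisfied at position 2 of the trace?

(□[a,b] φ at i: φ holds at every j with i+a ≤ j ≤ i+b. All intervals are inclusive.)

Yes

Check grant at every j in [2,4]:
  j=2: true
  j=3: true
  j=4: true
All positions satisfy it → formula holds.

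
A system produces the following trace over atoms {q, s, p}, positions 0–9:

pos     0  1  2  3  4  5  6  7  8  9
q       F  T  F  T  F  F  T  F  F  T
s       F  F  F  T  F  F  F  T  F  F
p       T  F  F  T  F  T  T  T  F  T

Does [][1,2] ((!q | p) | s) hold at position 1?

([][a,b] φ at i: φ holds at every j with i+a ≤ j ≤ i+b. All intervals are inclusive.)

Holds

Check ((!q | p) | s) at every j in [2,3]:
  j=2: true
  j=3: true
All positions satisfy it → formula holds.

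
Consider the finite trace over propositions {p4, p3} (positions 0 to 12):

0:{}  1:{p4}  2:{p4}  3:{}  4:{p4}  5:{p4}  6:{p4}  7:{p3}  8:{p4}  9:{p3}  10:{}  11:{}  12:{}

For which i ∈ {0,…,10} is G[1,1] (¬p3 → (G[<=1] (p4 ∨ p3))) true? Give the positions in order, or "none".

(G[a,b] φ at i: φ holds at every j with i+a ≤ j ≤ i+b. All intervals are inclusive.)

Evaluate at each i in [0,10]:
  i=0: ✓ (all of [1,1])
  i=1: ✗ (fails at j=2)
  i=2: ✗ (fails at j=3)
  i=3: ✓ (all of [4,4])
  i=4: ✓ (all of [5,5])
  i=5: ✓ (all of [6,6])
  i=6: ✓ (all of [7,7])
  i=7: ✓ (all of [8,8])
  i=8: ✓ (all of [9,9])
  i=9: ✗ (fails at j=10)
  i=10: ✗ (fails at j=11)

0, 3, 4, 5, 6, 7, 8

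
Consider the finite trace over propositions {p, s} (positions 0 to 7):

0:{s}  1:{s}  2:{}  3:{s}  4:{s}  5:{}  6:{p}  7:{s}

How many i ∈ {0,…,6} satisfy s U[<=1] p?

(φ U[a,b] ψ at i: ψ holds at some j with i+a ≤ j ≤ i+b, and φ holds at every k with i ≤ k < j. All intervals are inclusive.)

Evaluate at each i in [0,6]:
  i=0: ✗ (no rhs in [0,1])
  i=1: ✗ (no rhs in [1,2])
  i=2: ✗ (no rhs in [2,3])
  i=3: ✗ (no rhs in [3,4])
  i=4: ✗ (no rhs in [4,5])
  i=5: ✗ (lhs fails at k=5 before rhs at j=6)
  i=6: ✓ (rhs at j=6)
Positions where it holds: {6} → 1.

1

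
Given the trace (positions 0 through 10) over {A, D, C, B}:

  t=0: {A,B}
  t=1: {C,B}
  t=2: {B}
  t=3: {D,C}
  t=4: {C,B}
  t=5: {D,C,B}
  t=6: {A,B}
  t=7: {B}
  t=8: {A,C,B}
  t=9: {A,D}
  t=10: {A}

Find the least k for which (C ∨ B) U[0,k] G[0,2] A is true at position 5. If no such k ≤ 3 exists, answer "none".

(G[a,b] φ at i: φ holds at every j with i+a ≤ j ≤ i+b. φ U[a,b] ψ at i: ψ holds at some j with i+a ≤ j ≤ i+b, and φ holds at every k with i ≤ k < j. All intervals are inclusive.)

3

Need earliest j ≥ 5 with G[0,2] A, and (C ∨ B) at every k in [5,j-1].
  j=5: rhs fails.
  j=6: rhs fails.
  j=7: rhs fails.
  j=8: rhs holds; lhs holds on [5,7]. k = 3.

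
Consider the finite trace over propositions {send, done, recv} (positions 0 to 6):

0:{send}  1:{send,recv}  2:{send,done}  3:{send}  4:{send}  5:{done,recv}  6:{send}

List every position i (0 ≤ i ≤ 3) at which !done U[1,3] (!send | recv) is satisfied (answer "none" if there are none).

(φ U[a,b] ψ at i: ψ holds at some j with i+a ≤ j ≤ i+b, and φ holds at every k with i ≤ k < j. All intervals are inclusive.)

Evaluate at each i in [0,3]:
  i=0: ✓ (rhs at j=1; lhs holds on [0,0])
  i=1: ✗ (no rhs in [2,4])
  i=2: ✗ (lhs fails at k=2 before rhs at j=5)
  i=3: ✓ (rhs at j=5; lhs holds on [3,4])

0, 3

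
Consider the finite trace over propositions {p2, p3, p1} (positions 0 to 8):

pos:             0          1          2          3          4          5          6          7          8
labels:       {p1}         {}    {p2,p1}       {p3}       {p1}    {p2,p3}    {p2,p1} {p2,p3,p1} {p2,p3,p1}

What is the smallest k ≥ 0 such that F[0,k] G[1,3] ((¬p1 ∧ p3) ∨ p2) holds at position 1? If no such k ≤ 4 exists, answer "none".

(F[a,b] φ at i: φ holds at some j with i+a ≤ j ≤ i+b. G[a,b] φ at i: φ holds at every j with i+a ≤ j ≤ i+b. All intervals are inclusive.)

Scan j = 1,2,… for G[1,3] ((¬p1 ∧ p3) ∨ p2):
  j=1: fails
  j=2: fails
  j=3: fails
  j=4: holds
First hit at j=4, so smallest k = 4-1 = 3.

3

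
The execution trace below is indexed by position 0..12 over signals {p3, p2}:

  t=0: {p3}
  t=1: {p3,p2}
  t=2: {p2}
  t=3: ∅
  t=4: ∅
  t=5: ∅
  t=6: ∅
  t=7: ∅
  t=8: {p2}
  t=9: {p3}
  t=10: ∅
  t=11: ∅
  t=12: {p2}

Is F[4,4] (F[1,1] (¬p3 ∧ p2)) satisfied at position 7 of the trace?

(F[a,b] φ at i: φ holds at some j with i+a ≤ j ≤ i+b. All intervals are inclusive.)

True

Check F[1,1] (¬p3 ∧ p2) at each j in [11,11]:
  j=11: holds (witness at 12)
Found at j=11 → formula holds.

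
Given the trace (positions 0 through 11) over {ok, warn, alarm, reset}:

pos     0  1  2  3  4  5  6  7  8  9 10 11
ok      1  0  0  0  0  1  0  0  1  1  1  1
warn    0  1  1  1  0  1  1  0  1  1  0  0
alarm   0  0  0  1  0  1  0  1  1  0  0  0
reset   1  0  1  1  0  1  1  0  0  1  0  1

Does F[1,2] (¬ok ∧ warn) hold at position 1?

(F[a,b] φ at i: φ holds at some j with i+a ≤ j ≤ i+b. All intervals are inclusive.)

True

Check (¬ok ∧ warn) at each j in [2,3]:
  j=2: true
  j=3: true
Found at j=2 → formula holds.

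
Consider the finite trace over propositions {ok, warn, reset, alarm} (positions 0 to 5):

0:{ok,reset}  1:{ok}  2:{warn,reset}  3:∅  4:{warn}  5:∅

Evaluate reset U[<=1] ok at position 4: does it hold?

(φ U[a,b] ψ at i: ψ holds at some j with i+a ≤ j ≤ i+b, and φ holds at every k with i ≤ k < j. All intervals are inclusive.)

Does not hold

Need some j in [4,5] with ok, and reset at every k in [4,j-1].
  j=4: ok false.
  j=5: ok false.
No j in the window works → until fails.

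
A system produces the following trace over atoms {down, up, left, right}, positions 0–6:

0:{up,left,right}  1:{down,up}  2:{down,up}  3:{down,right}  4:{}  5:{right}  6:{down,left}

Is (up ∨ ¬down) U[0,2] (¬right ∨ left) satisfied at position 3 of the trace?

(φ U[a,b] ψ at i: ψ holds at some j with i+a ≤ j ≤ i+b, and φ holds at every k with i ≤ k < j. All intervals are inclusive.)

Need some j in [3,5] with (¬right ∨ left), and (up ∨ ¬down) at every k in [3,j-1].
  j=3: (¬right ∨ left) false.
  j=4: (¬right ∨ left) holds, but (up ∨ ¬down) fails at k=3 → not this j.
  j=5: (¬right ∨ left) false.
No j in the window works → until fails.

False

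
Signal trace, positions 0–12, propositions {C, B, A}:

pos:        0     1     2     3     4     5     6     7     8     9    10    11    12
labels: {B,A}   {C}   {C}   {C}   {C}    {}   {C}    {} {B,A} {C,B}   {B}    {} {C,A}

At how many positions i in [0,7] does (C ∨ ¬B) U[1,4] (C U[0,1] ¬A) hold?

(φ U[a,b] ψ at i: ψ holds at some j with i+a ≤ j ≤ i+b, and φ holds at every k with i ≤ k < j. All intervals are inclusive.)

Evaluate at each i in [0,7]:
  i=0: ✗ (lhs fails at k=0 before rhs at j=1)
  i=1: ✓ (rhs at j=2; lhs holds on [1,1])
  i=2: ✓ (rhs at j=3; lhs holds on [2,2])
  i=3: ✓ (rhs at j=4; lhs holds on [3,3])
  i=4: ✓ (rhs at j=5; lhs holds on [4,4])
  i=5: ✓ (rhs at j=6; lhs holds on [5,5])
  i=6: ✓ (rhs at j=7; lhs holds on [6,6])
  i=7: ✗ (lhs fails at k=8 before rhs at j=9)
Positions where it holds: {1, 2, 3, 4, 5, 6} → 6.

6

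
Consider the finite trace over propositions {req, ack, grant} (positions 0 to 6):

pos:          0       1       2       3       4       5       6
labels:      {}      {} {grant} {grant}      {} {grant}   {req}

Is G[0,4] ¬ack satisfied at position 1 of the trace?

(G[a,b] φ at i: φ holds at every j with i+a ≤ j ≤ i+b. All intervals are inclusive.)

Holds

Check ¬ack at every j in [1,5]:
  j=1: true
  j=2: true
  j=3: true
  j=4: true
  j=5: true
All positions satisfy it → formula holds.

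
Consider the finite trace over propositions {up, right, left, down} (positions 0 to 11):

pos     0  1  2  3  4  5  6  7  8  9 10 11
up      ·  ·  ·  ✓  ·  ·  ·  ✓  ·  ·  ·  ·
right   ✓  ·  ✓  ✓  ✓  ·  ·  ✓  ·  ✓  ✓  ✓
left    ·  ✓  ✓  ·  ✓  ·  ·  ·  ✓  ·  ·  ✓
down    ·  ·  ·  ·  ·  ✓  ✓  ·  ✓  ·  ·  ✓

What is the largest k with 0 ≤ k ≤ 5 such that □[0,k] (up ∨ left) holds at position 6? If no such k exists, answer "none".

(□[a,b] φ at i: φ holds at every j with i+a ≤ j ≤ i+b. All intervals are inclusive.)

none

(up ∨ left) must hold from j=6 onward; find where it first fails.
  j=6: fails → no k works.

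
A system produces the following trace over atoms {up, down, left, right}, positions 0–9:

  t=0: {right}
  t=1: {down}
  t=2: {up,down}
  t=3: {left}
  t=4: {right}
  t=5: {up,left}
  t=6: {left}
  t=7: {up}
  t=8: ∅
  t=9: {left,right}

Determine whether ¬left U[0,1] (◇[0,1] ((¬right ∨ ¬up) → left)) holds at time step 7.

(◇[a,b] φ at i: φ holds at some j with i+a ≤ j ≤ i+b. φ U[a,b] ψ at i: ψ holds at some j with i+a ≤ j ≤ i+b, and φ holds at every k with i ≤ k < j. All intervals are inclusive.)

Need some j in [7,8] with ◇[0,1] ((¬right ∨ ¬up) → left), and ¬left at every k in [7,j-1].
  j=7: ◇[0,1] ((¬right ∨ ¬up) → left) — fails (none in [7,8]).
  j=8: ◇[0,1] ((¬right ∨ ¬up) → left) holds; ¬left holds at every k in [7,7] → satisfied.

Yes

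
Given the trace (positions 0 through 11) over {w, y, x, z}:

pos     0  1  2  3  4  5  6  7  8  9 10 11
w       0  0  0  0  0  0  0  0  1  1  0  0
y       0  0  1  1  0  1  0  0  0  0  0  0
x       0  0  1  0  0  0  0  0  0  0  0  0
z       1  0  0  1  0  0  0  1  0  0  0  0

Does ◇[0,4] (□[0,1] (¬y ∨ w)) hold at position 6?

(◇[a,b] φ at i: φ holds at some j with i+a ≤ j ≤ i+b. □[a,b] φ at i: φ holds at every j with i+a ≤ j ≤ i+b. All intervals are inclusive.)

True

Check □[0,1] (¬y ∨ w) at each j in [6,10]:
  j=6: holds on [6,7]
  j=7: holds on [7,8]
  j=8: holds on [8,9]
  j=9: holds on [9,10]
  j=10: holds on [10,11]
Found at j=6 → formula holds.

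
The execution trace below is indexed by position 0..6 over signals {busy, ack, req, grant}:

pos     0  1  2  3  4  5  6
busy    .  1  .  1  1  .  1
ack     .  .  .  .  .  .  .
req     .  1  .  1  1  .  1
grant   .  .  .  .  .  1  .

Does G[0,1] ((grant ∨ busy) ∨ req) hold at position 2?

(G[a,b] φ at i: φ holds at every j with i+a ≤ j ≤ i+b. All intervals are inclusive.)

Check ((grant ∨ busy) ∨ req) at every j in [2,3]:
  j=2: false
  j=3: true
Fails at j=2 → formula fails.

No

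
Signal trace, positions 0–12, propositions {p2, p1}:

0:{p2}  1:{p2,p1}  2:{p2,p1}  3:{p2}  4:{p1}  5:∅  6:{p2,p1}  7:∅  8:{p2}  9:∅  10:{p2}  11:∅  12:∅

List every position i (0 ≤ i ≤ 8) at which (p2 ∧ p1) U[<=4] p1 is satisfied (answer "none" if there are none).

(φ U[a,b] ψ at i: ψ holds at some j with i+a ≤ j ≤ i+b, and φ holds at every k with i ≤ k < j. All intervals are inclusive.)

Evaluate at each i in [0,8]:
  i=0: ✗ (lhs fails at k=0 before rhs at j=1)
  i=1: ✓ (rhs at j=1)
  i=2: ✓ (rhs at j=2)
  i=3: ✗ (lhs fails at k=3 before rhs at j=4)
  i=4: ✓ (rhs at j=4)
  i=5: ✗ (lhs fails at k=5 before rhs at j=6)
  i=6: ✓ (rhs at j=6)
  i=7: ✗ (no rhs in [7,11])
  i=8: ✗ (no rhs in [8,12])

1, 2, 4, 6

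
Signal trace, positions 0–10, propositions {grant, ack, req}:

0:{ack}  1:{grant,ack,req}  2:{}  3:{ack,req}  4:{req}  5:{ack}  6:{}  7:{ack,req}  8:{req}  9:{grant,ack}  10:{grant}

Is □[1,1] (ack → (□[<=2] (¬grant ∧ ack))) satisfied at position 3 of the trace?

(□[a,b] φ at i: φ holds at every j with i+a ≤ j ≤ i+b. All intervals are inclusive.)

Holds

Check (ack → (□[<=2] (¬grant ∧ ack))) at every j in [4,4]:
  j=4: antecedent false → ✓
All positions satisfy it → formula holds.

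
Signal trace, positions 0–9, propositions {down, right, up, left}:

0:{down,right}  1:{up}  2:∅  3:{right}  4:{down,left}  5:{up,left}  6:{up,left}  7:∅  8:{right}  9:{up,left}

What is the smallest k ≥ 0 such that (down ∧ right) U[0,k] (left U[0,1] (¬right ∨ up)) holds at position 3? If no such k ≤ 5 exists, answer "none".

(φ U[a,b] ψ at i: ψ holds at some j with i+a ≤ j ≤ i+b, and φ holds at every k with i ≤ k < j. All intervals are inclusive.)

Need earliest j ≥ 3 with (left U[0,1] (¬right ∨ up)), and (down ∧ right) at every k in [3,j-1].
  j=3: rhs fails.
  j=4: rhs holds but lhs fails at k=3.
  j=5: rhs holds but lhs fails at k=3.
  j=6: rhs holds but lhs fails at k=3.
  j=7: rhs holds but lhs fails at k=3.
  j=8: rhs fails.
No witness within the range → none.

none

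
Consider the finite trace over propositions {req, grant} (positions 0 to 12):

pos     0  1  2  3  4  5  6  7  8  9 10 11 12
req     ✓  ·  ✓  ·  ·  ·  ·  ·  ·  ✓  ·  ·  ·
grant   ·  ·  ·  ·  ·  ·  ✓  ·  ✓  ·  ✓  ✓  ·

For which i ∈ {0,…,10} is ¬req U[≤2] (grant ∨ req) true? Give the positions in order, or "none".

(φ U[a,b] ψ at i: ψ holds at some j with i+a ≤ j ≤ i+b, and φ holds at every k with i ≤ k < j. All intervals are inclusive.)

0, 1, 2, 4, 5, 6, 7, 8, 9, 10

Evaluate at each i in [0,10]:
  i=0: ✓ (rhs at j=0)
  i=1: ✓ (rhs at j=2; lhs holds on [1,1])
  i=2: ✓ (rhs at j=2)
  i=3: ✗ (no rhs in [3,5])
  i=4: ✓ (rhs at j=6; lhs holds on [4,5])
  i=5: ✓ (rhs at j=6; lhs holds on [5,5])
  i=6: ✓ (rhs at j=6)
  i=7: ✓ (rhs at j=8; lhs holds on [7,7])
  i=8: ✓ (rhs at j=8)
  i=9: ✓ (rhs at j=9)
  i=10: ✓ (rhs at j=10)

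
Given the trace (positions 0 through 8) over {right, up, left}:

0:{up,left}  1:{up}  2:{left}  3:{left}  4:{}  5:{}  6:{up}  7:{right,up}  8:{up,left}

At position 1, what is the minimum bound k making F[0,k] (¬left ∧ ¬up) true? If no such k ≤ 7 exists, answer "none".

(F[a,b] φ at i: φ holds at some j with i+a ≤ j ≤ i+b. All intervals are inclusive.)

Scan j = 1,2,… for (¬left ∧ ¬up):
  j=1: fails
  j=2: fails
  j=3: fails
  j=4: holds
First hit at j=4, so smallest k = 4-1 = 3.

3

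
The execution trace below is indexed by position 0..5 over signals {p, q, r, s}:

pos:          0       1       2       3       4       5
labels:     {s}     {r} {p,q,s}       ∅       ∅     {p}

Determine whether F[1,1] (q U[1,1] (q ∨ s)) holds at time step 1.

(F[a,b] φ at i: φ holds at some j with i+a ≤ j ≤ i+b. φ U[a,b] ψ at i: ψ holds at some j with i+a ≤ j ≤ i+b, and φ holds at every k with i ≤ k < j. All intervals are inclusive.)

Check (q U[1,1] (q ∨ s)) at each j in [2,2]:
  j=2: fails
No position in the window satisfies it → formula fails.

Does not hold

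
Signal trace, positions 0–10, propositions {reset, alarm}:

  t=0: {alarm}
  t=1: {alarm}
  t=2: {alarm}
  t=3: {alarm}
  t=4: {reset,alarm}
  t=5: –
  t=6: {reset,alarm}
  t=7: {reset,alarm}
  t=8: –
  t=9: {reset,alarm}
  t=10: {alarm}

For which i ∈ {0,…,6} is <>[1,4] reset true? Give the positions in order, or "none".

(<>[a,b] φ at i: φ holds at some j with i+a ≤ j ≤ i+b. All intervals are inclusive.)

0, 1, 2, 3, 4, 5, 6

Evaluate at each i in [0,6]:
  i=0: ✓ (witness j=4)
  i=1: ✓ (witness j=4)
  i=2: ✓ (witness j=4)
  i=3: ✓ (witness j=4)
  i=4: ✓ (witness j=6)
  i=5: ✓ (witness j=6)
  i=6: ✓ (witness j=7)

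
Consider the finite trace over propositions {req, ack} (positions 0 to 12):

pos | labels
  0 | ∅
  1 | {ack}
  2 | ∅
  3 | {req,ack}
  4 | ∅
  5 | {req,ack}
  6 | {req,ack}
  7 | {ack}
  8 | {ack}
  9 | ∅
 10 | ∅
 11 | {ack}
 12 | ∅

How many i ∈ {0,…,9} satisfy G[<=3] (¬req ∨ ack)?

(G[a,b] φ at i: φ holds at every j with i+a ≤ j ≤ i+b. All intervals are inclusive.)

Evaluate at each i in [0,9]:
  i=0: ✓ (all of [0,3])
  i=1: ✓ (all of [1,4])
  i=2: ✓ (all of [2,5])
  i=3: ✓ (all of [3,6])
  i=4: ✓ (all of [4,7])
  i=5: ✓ (all of [5,8])
  i=6: ✓ (all of [6,9])
  i=7: ✓ (all of [7,10])
  i=8: ✓ (all of [8,11])
  i=9: ✓ (all of [9,12])
Positions where it holds: {0, 1, 2, 3, 4, 5, 6, 7, 8, 9} → 10.

10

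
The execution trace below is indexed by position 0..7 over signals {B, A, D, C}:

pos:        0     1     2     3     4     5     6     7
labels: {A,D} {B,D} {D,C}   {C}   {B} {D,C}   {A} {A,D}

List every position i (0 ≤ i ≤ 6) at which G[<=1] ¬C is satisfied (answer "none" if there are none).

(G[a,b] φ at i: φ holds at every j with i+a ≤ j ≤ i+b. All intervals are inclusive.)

Evaluate at each i in [0,6]:
  i=0: ✓ (all of [0,1])
  i=1: ✗ (fails at j=2)
  i=2: ✗ (fails at j=2)
  i=3: ✗ (fails at j=3)
  i=4: ✗ (fails at j=5)
  i=5: ✗ (fails at j=5)
  i=6: ✓ (all of [6,7])

0, 6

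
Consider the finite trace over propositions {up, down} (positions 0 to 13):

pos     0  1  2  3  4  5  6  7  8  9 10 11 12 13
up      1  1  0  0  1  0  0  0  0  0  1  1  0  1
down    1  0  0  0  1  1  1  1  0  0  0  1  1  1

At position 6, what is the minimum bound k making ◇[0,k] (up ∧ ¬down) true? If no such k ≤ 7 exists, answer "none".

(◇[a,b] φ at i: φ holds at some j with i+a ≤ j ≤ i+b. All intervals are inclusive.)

4

Scan j = 6,7,… for (up ∧ ¬down):
  j=6: fails
  j=7: fails
  j=8: fails
  j=9: fails
  j=10: holds
First hit at j=10, so smallest k = 10-6 = 4.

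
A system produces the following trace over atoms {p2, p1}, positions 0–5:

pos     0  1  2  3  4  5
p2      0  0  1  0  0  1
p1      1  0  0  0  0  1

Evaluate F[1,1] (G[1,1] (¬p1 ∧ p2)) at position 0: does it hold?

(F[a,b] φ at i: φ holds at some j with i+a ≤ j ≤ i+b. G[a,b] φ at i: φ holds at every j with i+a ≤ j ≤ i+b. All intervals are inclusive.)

True

Check G[1,1] (¬p1 ∧ p2) at each j in [1,1]:
  j=1: holds on [2,2]
Found at j=1 → formula holds.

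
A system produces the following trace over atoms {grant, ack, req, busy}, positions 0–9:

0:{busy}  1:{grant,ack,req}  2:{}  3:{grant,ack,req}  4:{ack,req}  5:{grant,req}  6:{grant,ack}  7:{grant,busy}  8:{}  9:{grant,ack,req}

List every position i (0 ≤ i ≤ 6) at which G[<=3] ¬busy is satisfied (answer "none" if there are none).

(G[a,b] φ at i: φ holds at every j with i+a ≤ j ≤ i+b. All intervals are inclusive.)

1, 2, 3

Evaluate at each i in [0,6]:
  i=0: ✗ (fails at j=0)
  i=1: ✓ (all of [1,4])
  i=2: ✓ (all of [2,5])
  i=3: ✓ (all of [3,6])
  i=4: ✗ (fails at j=7)
  i=5: ✗ (fails at j=7)
  i=6: ✗ (fails at j=7)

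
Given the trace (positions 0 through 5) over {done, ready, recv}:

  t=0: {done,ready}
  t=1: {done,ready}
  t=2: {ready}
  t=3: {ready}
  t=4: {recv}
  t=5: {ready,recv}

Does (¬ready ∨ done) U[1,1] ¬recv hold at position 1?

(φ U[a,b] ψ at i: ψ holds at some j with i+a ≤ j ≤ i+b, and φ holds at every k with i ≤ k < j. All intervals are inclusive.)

True

Need some j in [2,2] with ¬recv, and (¬ready ∨ done) at every k in [1,j-1].
  j=2: ¬recv holds; (¬ready ∨ done) holds at every k in [1,1] → satisfied.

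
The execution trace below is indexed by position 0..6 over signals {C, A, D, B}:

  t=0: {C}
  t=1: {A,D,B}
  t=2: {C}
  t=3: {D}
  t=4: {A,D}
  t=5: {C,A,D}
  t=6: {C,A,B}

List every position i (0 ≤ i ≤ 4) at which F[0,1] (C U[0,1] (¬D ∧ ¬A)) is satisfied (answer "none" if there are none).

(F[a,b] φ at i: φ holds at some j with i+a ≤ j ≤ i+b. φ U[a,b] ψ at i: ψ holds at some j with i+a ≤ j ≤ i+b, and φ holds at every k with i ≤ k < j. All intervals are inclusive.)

Evaluate at each i in [0,4]:
  i=0: ✓ (witness j=0)
  i=1: ✓ (witness j=2)
  i=2: ✓ (witness j=2)
  i=3: ✗ (none in [3,4])
  i=4: ✗ (none in [4,5])

0, 1, 2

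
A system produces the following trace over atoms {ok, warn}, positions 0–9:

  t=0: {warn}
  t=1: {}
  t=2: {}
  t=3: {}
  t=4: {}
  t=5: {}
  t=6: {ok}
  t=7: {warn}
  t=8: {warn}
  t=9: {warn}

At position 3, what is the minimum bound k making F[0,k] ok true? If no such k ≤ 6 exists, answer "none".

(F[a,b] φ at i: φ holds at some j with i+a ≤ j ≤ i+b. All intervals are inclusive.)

Scan j = 3,4,… for ok:
  j=3: fails
  j=4: fails
  j=5: fails
  j=6: holds
First hit at j=6, so smallest k = 6-3 = 3.

3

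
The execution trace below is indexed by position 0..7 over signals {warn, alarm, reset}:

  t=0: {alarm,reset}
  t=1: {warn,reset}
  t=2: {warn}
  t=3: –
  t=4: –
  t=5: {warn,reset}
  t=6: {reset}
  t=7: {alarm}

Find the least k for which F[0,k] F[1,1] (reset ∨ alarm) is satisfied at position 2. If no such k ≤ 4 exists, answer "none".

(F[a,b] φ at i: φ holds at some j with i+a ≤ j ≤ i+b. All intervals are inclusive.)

2

Scan j = 2,3,… for F[1,1] (reset ∨ alarm):
  j=2: fails
  j=3: fails
  j=4: holds
First hit at j=4, so smallest k = 4-2 = 2.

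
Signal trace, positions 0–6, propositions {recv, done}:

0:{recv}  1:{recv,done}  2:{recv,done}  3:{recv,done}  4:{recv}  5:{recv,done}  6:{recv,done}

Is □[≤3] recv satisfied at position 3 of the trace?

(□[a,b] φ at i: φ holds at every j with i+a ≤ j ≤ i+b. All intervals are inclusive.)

Check recv at every j in [3,6]:
  j=3: true
  j=4: true
  j=5: true
  j=6: true
All positions satisfy it → formula holds.

Yes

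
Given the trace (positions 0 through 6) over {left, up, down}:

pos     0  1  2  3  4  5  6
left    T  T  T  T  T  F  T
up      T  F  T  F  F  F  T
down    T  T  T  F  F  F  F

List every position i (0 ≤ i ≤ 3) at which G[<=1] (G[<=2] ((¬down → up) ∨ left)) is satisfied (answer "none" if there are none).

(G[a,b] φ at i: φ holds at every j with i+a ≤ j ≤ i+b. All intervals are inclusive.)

Evaluate at each i in [0,3]:
  i=0: ✓ (all of [0,1])
  i=1: ✓ (all of [1,2])
  i=2: ✗ (fails at j=3)
  i=3: ✗ (fails at j=3)

0, 1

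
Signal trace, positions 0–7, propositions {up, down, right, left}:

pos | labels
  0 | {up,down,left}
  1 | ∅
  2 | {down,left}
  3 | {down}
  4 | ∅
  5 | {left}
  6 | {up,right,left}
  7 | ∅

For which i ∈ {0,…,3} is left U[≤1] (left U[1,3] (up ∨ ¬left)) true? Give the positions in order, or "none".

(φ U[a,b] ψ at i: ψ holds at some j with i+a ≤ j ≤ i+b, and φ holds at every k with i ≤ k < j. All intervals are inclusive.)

Evaluate at each i in [0,3]:
  i=0: ✓ (rhs at j=0)
  i=1: ✗ (lhs fails at k=1 before rhs at j=2)
  i=2: ✓ (rhs at j=2)
  i=3: ✗ (no rhs in [3,4])

0, 2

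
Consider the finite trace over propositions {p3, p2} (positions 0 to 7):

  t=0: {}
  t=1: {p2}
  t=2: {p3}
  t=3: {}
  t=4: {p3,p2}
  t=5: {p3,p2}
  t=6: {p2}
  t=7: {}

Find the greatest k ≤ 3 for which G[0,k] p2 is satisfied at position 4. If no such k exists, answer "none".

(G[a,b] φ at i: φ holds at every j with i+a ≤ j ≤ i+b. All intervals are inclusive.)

p2 must hold from j=4 onward; find where it first fails.
  j=4: holds
  j=5: holds
  j=6: holds
  j=7: fails
Holds on [4,6], so largest k = 2.

2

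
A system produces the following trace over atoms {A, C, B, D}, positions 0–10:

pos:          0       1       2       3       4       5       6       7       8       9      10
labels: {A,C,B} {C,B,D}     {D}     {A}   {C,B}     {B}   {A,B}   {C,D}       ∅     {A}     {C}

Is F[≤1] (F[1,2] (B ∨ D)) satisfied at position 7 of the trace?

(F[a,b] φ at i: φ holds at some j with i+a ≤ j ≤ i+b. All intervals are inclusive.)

Check F[1,2] (B ∨ D) at each j in [7,8]:
  j=7: fails (none in [8,9])
  j=8: fails (none in [9,10])
No position in the window satisfies it → formula fails.

Does not hold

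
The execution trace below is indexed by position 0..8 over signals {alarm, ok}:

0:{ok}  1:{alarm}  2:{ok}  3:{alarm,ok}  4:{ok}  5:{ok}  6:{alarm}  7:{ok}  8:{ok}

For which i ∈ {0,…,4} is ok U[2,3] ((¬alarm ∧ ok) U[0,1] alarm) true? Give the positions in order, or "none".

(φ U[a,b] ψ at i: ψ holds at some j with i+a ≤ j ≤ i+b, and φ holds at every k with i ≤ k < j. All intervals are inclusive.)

2, 3, 4

Evaluate at each i in [0,4]:
  i=0: ✗ (lhs fails at k=1 before rhs at j=2)
  i=1: ✗ (lhs fails at k=1 before rhs at j=3)
  i=2: ✓ (rhs at j=5; lhs holds on [2,4])
  i=3: ✓ (rhs at j=5; lhs holds on [3,4])
  i=4: ✓ (rhs at j=6; lhs holds on [4,5])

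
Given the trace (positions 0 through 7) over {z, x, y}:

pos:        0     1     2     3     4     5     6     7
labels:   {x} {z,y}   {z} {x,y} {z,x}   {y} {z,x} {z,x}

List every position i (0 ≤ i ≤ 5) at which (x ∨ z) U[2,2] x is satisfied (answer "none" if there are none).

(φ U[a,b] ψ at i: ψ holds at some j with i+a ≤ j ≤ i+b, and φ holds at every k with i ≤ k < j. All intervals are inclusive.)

Evaluate at each i in [0,5]:
  i=0: ✗ (no rhs in [2,2])
  i=1: ✓ (rhs at j=3; lhs holds on [1,2])
  i=2: ✓ (rhs at j=4; lhs holds on [2,3])
  i=3: ✗ (no rhs in [5,5])
  i=4: ✗ (lhs fails at k=5 before rhs at j=6)
  i=5: ✗ (lhs fails at k=5 before rhs at j=7)

1, 2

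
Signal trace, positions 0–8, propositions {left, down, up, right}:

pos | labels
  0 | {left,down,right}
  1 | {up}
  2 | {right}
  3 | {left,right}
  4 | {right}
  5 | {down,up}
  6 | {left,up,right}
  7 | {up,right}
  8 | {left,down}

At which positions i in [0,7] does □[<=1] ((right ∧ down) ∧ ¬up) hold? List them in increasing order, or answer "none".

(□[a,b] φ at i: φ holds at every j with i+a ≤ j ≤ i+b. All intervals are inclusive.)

Evaluate at each i in [0,7]:
  i=0: ✗ (fails at j=1)
  i=1: ✗ (fails at j=1)
  i=2: ✗ (fails at j=2)
  i=3: ✗ (fails at j=3)
  i=4: ✗ (fails at j=4)
  i=5: ✗ (fails at j=5)
  i=6: ✗ (fails at j=6)
  i=7: ✗ (fails at j=7)

none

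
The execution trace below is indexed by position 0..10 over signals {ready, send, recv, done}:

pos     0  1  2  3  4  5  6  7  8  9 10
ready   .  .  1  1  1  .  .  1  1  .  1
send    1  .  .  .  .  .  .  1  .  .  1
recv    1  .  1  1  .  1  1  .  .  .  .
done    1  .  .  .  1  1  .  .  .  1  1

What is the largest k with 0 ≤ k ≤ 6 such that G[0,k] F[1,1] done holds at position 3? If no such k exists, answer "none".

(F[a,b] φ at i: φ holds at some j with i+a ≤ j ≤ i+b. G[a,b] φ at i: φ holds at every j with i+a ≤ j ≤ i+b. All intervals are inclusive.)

1

F[1,1] done must hold from j=3 onward; find where it first fails.
  j=3: holds
  j=4: holds
  j=5: fails
Holds on [3,4], so largest k = 1.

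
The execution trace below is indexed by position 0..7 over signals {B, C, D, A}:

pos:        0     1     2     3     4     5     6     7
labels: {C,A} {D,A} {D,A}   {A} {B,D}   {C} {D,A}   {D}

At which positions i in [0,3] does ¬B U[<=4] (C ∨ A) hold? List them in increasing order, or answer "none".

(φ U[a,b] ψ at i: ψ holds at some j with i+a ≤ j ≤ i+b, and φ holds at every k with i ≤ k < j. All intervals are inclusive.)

Evaluate at each i in [0,3]:
  i=0: ✓ (rhs at j=0)
  i=1: ✓ (rhs at j=1)
  i=2: ✓ (rhs at j=2)
  i=3: ✓ (rhs at j=3)

0, 1, 2, 3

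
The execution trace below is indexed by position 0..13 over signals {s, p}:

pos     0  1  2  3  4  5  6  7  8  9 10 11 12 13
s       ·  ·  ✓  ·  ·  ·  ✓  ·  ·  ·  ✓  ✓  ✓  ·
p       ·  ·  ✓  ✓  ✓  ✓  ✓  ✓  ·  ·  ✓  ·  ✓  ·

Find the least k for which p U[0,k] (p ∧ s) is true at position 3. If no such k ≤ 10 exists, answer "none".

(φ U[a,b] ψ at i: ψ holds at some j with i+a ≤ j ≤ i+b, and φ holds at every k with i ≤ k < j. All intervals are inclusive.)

Need earliest j ≥ 3 with (p ∧ s), and p at every k in [3,j-1].
  j=3: rhs fails.
  j=4: rhs fails.
  j=5: rhs fails.
  j=6: rhs holds; lhs holds on [3,5]. k = 3.

3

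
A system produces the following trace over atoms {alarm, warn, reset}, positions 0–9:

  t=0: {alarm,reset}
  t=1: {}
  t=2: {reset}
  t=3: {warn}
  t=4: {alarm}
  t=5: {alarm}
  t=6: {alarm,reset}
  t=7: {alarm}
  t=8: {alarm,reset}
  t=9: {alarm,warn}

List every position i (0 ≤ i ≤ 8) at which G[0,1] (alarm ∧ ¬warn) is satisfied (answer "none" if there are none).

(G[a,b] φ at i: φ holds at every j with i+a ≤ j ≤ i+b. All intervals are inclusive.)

4, 5, 6, 7

Evaluate at each i in [0,8]:
  i=0: ✗ (fails at j=1)
  i=1: ✗ (fails at j=1)
  i=2: ✗ (fails at j=2)
  i=3: ✗ (fails at j=3)
  i=4: ✓ (all of [4,5])
  i=5: ✓ (all of [5,6])
  i=6: ✓ (all of [6,7])
  i=7: ✓ (all of [7,8])
  i=8: ✗ (fails at j=9)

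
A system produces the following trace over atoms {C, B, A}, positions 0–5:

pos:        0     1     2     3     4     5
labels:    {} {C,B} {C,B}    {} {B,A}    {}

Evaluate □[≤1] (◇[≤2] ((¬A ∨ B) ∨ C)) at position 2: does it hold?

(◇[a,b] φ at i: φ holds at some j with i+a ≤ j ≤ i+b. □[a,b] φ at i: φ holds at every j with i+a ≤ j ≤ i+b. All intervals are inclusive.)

Check ◇[≤2] ((¬A ∨ B) ∨ C) at every j in [2,3]:
  j=2: holds (witness at 2)
  j=3: holds (witness at 3)
All positions satisfy it → formula holds.

True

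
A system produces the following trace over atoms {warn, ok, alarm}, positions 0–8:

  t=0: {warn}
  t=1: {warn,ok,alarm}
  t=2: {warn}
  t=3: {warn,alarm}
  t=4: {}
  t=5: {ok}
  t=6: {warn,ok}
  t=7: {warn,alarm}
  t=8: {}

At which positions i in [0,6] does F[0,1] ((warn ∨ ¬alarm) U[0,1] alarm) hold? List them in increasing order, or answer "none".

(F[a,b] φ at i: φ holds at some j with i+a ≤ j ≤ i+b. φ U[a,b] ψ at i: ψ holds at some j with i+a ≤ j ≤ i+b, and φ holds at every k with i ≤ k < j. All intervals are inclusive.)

Evaluate at each i in [0,6]:
  i=0: ✓ (witness j=0)
  i=1: ✓ (witness j=1)
  i=2: ✓ (witness j=2)
  i=3: ✓ (witness j=3)
  i=4: ✗ (none in [4,5])
  i=5: ✓ (witness j=6)
  i=6: ✓ (witness j=6)

0, 1, 2, 3, 5, 6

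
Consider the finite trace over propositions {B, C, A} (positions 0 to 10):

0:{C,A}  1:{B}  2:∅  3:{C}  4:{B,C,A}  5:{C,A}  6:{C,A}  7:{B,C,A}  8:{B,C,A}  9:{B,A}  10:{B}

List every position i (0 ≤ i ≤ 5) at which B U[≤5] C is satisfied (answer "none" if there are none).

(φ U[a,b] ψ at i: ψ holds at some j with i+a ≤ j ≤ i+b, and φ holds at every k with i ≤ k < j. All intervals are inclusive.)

0, 3, 4, 5

Evaluate at each i in [0,5]:
  i=0: ✓ (rhs at j=0)
  i=1: ✗ (lhs fails at k=2 before rhs at j=3)
  i=2: ✗ (lhs fails at k=2 before rhs at j=3)
  i=3: ✓ (rhs at j=3)
  i=4: ✓ (rhs at j=4)
  i=5: ✓ (rhs at j=5)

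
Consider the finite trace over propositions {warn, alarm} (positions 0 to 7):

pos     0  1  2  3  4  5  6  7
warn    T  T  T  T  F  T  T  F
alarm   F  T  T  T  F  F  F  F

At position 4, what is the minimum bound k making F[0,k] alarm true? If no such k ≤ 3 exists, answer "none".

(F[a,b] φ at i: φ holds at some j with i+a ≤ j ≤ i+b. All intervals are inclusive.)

Scan j = 4,5,… for alarm:
  j=4: fails
  j=5: fails
  j=6: fails
  j=7: fails
No j in [4,7] satisfies it → none.

none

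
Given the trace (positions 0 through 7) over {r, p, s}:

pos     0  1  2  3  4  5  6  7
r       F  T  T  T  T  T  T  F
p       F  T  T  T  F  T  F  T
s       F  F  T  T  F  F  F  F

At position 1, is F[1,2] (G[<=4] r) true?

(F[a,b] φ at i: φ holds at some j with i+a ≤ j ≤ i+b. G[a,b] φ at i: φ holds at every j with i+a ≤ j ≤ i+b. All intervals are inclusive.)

Check G[<=4] r at each j in [2,3]:
  j=2: holds on [2,6]
  j=3: fails at 7
Found at j=2 → formula holds.

Yes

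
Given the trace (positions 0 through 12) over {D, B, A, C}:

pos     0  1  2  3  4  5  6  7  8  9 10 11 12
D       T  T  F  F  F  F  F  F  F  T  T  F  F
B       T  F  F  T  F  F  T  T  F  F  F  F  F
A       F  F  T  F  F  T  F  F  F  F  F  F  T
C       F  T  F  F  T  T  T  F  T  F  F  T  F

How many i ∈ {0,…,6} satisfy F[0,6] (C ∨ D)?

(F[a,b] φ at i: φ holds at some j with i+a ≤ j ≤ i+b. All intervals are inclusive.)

7

Evaluate at each i in [0,6]:
  i=0: ✓ (witness j=0)
  i=1: ✓ (witness j=1)
  i=2: ✓ (witness j=4)
  i=3: ✓ (witness j=4)
  i=4: ✓ (witness j=4)
  i=5: ✓ (witness j=5)
  i=6: ✓ (witness j=6)
Positions where it holds: {0, 1, 2, 3, 4, 5, 6} → 7.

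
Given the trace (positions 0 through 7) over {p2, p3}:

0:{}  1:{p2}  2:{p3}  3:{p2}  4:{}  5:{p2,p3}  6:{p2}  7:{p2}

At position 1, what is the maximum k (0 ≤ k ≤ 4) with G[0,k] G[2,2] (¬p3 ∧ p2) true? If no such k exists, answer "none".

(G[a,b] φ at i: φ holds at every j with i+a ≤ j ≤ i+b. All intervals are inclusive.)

G[2,2] (¬p3 ∧ p2) must hold from j=1 onward; find where it first fails.
  j=1: holds
  j=2: fails
Holds on [1,1], so largest k = 0.

0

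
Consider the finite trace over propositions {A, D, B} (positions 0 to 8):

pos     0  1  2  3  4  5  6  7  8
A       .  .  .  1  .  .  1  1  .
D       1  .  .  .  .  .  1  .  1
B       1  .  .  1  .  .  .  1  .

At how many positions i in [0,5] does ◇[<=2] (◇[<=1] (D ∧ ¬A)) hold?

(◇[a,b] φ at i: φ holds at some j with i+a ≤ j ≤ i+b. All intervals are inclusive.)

2

Evaluate at each i in [0,5]:
  i=0: ✓ (witness j=0)
  i=1: ✗ (none in [1,3])
  i=2: ✗ (none in [2,4])
  i=3: ✗ (none in [3,5])
  i=4: ✗ (none in [4,6])
  i=5: ✓ (witness j=7)
Positions where it holds: {0, 5} → 2.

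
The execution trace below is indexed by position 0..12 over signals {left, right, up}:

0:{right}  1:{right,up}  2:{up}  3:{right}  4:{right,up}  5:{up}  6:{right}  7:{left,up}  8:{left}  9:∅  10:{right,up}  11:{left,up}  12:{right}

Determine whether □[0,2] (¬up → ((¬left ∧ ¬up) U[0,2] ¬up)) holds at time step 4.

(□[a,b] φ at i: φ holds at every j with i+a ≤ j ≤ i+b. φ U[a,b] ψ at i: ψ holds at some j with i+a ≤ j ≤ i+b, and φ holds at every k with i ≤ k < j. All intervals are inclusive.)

Check (¬up → ((¬left ∧ ¬up) U[0,2] ¬up)) at every j in [4,6]:
  j=4: antecedent false → ✓
  j=5: antecedent false → ✓
  j=6: antecedent true; consequent holds → ✓
All positions satisfy it → formula holds.

Yes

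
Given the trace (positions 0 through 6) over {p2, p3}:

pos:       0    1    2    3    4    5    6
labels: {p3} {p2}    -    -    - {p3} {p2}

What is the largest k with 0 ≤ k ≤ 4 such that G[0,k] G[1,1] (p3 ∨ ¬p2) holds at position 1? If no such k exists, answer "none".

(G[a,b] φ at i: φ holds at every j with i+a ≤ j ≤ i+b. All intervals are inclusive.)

3

G[1,1] (p3 ∨ ¬p2) must hold from j=1 onward; find where it first fails.
  j=1: holds
  j=2: holds
  j=3: holds
  j=4: holds
  j=5: fails
Holds on [1,4], so largest k = 3.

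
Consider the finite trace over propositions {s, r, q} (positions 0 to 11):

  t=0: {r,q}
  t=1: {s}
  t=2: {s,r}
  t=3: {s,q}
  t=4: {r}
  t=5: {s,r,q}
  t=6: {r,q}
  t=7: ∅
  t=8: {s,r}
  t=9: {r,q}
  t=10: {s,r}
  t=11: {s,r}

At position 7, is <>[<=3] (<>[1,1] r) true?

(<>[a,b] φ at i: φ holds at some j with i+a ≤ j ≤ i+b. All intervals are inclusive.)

True

Check <>[1,1] r at each j in [7,10]:
  j=7: holds (witness at 8)
  j=8: holds (witness at 9)
  j=9: holds (witness at 10)
  j=10: holds (witness at 11)
Found at j=7 → formula holds.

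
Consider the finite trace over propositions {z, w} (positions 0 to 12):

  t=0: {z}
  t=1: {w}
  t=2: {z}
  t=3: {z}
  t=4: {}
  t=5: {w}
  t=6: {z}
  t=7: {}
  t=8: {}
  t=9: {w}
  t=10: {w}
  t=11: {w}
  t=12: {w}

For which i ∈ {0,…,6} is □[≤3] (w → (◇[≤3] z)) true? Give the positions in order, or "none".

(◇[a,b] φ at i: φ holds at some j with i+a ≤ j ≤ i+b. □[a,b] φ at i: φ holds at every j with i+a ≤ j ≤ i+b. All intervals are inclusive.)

0, 1, 2, 3, 4, 5

Evaluate at each i in [0,6]:
  i=0: ✓ (all of [0,3])
  i=1: ✓ (all of [1,4])
  i=2: ✓ (all of [2,5])
  i=3: ✓ (all of [3,6])
  i=4: ✓ (all of [4,7])
  i=5: ✓ (all of [5,8])
  i=6: ✗ (fails at j=9)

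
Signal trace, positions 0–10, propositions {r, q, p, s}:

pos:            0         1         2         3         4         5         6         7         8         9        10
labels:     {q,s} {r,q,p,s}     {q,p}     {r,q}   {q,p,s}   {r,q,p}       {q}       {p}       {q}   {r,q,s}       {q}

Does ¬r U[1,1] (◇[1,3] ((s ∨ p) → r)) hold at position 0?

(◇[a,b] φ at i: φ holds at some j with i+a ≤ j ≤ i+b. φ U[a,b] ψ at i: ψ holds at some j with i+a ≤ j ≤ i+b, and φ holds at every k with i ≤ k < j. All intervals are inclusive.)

Need some j in [1,1] with ◇[1,3] ((s ∨ p) → r), and ¬r at every k in [0,j-1].
  j=1: ◇[1,3] ((s ∨ p) → r) holds; ¬r holds at every k in [0,0] → satisfied.

Holds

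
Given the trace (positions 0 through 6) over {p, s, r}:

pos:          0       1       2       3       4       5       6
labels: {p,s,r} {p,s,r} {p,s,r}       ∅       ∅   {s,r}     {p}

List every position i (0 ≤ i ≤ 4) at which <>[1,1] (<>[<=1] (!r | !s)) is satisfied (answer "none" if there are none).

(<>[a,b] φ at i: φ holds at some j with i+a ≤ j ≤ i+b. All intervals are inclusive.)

1, 2, 3, 4

Evaluate at each i in [0,4]:
  i=0: ✗ (none in [1,1])
  i=1: ✓ (witness j=2)
  i=2: ✓ (witness j=3)
  i=3: ✓ (witness j=4)
  i=4: ✓ (witness j=5)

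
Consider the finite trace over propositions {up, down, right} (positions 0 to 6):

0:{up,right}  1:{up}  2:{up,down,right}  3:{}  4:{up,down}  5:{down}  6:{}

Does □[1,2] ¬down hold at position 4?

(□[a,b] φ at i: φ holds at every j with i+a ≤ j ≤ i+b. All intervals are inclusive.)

Does not hold

Check ¬down at every j in [5,6]:
  j=5: false
  j=6: true
Fails at j=5 → formula fails.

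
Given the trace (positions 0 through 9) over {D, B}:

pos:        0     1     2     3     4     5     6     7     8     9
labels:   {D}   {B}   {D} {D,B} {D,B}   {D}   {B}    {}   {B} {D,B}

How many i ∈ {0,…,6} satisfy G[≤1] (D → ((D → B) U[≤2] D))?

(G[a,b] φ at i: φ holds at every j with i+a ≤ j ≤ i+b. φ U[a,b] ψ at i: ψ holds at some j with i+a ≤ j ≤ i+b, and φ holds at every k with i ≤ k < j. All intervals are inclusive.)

7

Evaluate at each i in [0,6]:
  i=0: ✓ (all of [0,1])
  i=1: ✓ (all of [1,2])
  i=2: ✓ (all of [2,3])
  i=3: ✓ (all of [3,4])
  i=4: ✓ (all of [4,5])
  i=5: ✓ (all of [5,6])
  i=6: ✓ (all of [6,7])
Positions where it holds: {0, 1, 2, 3, 4, 5, 6} → 7.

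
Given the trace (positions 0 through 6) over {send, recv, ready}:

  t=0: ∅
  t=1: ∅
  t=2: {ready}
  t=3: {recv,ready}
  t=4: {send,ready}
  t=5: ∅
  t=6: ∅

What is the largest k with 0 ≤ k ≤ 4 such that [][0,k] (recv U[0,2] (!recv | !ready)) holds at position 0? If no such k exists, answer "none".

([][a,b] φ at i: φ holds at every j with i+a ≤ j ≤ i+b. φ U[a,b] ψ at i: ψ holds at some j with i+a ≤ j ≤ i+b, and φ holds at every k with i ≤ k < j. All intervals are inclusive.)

(recv U[0,2] (!recv | !ready)) must hold from j=0 onward; find where it first fails.
  j=0: holds
  j=1: holds
  j=2: holds
  j=3: holds
  j=4: holds
Holds through j=4; largest k = 4.

4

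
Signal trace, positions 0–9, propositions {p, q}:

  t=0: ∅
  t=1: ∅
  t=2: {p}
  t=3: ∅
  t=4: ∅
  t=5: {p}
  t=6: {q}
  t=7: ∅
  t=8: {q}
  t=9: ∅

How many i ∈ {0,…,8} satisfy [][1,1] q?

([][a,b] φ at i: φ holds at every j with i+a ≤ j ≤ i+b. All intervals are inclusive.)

2

Evaluate at each i in [0,8]:
  i=0: ✗ (fails at j=1)
  i=1: ✗ (fails at j=2)
  i=2: ✗ (fails at j=3)
  i=3: ✗ (fails at j=4)
  i=4: ✗ (fails at j=5)
  i=5: ✓ (all of [6,6])
  i=6: ✗ (fails at j=7)
  i=7: ✓ (all of [8,8])
  i=8: ✗ (fails at j=9)
Positions where it holds: {5, 7} → 2.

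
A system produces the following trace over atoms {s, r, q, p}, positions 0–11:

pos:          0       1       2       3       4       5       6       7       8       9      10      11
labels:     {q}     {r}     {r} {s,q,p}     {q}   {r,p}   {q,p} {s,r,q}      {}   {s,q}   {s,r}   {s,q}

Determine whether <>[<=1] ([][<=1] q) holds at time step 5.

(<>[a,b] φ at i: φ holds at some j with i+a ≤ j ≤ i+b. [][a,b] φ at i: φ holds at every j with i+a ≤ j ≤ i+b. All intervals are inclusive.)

Check [][<=1] q at each j in [5,6]:
  j=5: fails at 5
  j=6: holds on [6,7]
Found at j=6 → formula holds.

True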